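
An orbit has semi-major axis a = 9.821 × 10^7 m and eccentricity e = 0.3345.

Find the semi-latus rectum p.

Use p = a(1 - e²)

p = a (1 − e²).
p = 9.821e+07 · (1 − (0.3345)²) = 9.821e+07 · 0.88811 ≈ 8.722e+07 m = 8.722 × 10^7 m.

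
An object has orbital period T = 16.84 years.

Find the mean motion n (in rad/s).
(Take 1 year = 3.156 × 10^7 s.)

Convert to SI: T = 16.84 years = 5.3147e+08 s.
n = 2π / T.
n = 2π / 5.3147e+08 s ≈ 1.182e-08 rad/s.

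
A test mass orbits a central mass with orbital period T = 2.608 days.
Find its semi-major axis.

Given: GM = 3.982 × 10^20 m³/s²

Convert to SI: T = 2.608 days = 225331 s.
Invert Kepler's third law: a = (GM · T² / (4π²))^(1/3).
Substituting T = 225331 s and GM = 3.982e+20 m³/s²:
a = (3.982e+20 · (225331)² / (4π²))^(1/3) m
a ≈ 8.001e+09 m = 8.001 Gm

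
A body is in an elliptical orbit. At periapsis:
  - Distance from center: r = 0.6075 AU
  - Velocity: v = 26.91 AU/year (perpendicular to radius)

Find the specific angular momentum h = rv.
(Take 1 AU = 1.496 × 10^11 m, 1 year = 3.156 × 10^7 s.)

Convert to SI: r = 0.6075 AU = 9.0882e+10 m; v = 26.91 AU/year = 127558 m/s.
With v perpendicular to r, h = r · v.
h = 9.0882e+10 · 127558 m²/s ≈ 1.159e+16 m²/s.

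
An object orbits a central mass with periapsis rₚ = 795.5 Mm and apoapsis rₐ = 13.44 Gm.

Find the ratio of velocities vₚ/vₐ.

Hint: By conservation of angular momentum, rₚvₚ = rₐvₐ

Convert to SI: rₚ = 795.5 Mm = 7.955e+08 m; rₐ = 13.44 Gm = 1.344e+10 m.
Conservation of angular momentum gives rₚvₚ = rₐvₐ, so vₚ/vₐ = rₐ/rₚ.
vₚ/vₐ = 1.344e+10 / 7.955e+08 ≈ 16.9.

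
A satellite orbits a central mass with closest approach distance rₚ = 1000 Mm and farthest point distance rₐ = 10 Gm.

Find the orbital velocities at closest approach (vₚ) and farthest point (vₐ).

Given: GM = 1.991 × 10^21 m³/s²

Convert to SI: rₚ = 1000 Mm = 1e+09 m; rₐ = 10 Gm = 1e+10 m.
Use the vis-viva equation v² = GM(2/r − 1/a) with a = (rₚ + rₐ)/2 = (1e+09 + 1e+10)/2 = 5.5e+09 m.
vₚ = √(GM · (2/rₚ − 1/a)) = √(1.991e+21 · (2/1e+09 − 1/5.5e+09)) m/s ≈ 1.903e+06 m/s = 1903 km/s.
vₐ = √(GM · (2/rₐ − 1/a)) = √(1.991e+21 · (2/1e+10 − 1/5.5e+09)) m/s ≈ 1.903e+05 m/s = 190.3 km/s.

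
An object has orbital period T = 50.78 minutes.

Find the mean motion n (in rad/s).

Convert to SI: T = 50.78 minutes = 3046.8 s.
n = 2π / T.
n = 2π / 3046.8 s ≈ 0.002062 rad/s.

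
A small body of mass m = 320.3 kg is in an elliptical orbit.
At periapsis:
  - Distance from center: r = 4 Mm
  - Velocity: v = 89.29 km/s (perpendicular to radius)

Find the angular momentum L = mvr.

Convert to SI: r = 4 Mm = 4e+06 m; v = 89.29 km/s = 89290 m/s.
Since v is perpendicular to r, L = m · v · r.
L = 320.3 · 89290 · 4e+06 kg·m²/s ≈ 1.144e+14 kg·m²/s.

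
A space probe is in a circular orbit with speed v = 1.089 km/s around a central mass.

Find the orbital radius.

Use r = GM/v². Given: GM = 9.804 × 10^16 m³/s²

Convert to SI: v = 1.089 km/s = 1089 m/s.
For a circular orbit, v² = GM / r, so r = GM / v².
r = 9.804e+16 / (1089)² m ≈ 8.267e+10 m = 82.67 Gm.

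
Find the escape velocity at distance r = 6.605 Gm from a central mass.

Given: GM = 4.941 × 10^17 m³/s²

Convert to SI: r = 6.605 Gm = 6.605e+09 m.
Escape velocity comes from setting total energy to zero: ½v² − GM/r = 0 ⇒ v_esc = √(2GM / r).
v_esc = √(2 · 4.941e+17 / 6.605e+09) m/s ≈ 1.223e+04 m/s = 12.23 km/s.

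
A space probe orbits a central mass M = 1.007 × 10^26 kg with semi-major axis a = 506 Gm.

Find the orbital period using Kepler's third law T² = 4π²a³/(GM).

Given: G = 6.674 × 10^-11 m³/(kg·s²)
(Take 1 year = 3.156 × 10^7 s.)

Convert to SI: a = 506 Gm = 5.06e+11 m.
GM = G · M = 6.674e-11 · 1.007e+26 = 6.72072e+15 m³/s².
Kepler's third law: T = 2π √(a³ / GM).
Substituting a = 5.06e+11 m and GM = 6.72072e+15 m³/s²:
T = 2π √((5.06e+11)³ / 6.72072e+15) s
T ≈ 2.759e+10 s = 874.1 years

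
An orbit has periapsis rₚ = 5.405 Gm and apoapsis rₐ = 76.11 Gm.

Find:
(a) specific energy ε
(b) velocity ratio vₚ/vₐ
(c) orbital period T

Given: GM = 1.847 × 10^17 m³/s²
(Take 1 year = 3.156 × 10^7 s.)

Convert to SI: rₚ = 5.405 Gm = 5.405e+09 m; rₐ = 76.11 Gm = 7.611e+10 m.
(a) With a = (rₚ + rₐ)/2 = 4.07575e+10 m, ε = −GM/(2a) = −1.847e+17/(2 · 4.07575e+10) J/kg ≈ -2.266e+06 J/kg
(b) Conservation of angular momentum (rₚvₚ = rₐvₐ) gives vₚ/vₐ = rₐ/rₚ = 7.611e+10/5.405e+09 ≈ 14.08
(c) With a = (rₚ + rₐ)/2 = 4.07575e+10 m, T = 2π √(a³/GM) = 2π √((4.07575e+10)³/1.847e+17) s ≈ 1.203e+08 s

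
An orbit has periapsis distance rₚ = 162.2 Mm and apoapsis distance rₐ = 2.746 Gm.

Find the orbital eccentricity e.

Convert to SI: rₚ = 162.2 Mm = 1.622e+08 m; rₐ = 2.746 Gm = 2.746e+09 m.
e = (rₐ − rₚ) / (rₐ + rₚ).
e = (2.746e+09 − 1.622e+08) / (2.746e+09 + 1.622e+08) = 2.5838e+09 / 2.9082e+09 ≈ 0.8885.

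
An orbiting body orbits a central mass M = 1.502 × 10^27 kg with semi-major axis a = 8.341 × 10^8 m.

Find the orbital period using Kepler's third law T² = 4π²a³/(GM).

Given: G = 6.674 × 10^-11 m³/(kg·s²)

GM = G · M = 6.674e-11 · 1.502e+27 = 1.00243e+17 m³/s².
Kepler's third law: T = 2π √(a³ / GM).
Substituting a = 8.341e+08 m and GM = 1.00243e+17 m³/s²:
T = 2π √((8.341e+08)³ / 1.00243e+17) s
T ≈ 4.781e+05 s = 5.533 days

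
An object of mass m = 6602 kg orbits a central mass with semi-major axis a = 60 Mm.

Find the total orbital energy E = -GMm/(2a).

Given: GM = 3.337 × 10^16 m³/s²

Convert to SI: a = 60 Mm = 6e+07 m.
E = −GMm / (2a).
E = −3.337e+16 · 6602 / (2 · 6e+07) J ≈ -1.836e+12 J = -1.836 TJ.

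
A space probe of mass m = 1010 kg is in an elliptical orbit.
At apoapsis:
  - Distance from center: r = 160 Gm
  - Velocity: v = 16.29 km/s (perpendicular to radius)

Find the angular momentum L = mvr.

Convert to SI: r = 160 Gm = 1.6e+11 m; v = 16.29 km/s = 16290 m/s.
Since v is perpendicular to r, L = m · v · r.
L = 1010 · 16290 · 1.6e+11 kg·m²/s ≈ 2.632e+18 kg·m²/s.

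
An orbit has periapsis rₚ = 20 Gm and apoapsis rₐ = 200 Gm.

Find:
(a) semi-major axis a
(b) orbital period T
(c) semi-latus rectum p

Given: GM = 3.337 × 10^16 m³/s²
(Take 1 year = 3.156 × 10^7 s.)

Convert to SI: rₚ = 20 Gm = 2e+10 m; rₐ = 200 Gm = 2e+11 m.
(a) a = (rₚ + rₐ)/2 = (2e+10 + 2e+11)/2 ≈ 1.1e+11 m
(b) With a = (rₚ + rₐ)/2 = 1.1e+11 m, T = 2π √(a³/GM) = 2π √((1.1e+11)³/3.337e+16) s ≈ 1.255e+09 s
(c) From a = (rₚ + rₐ)/2 = 1.1e+11 m and e = (rₐ − rₚ)/(rₐ + rₚ) = 0.818182, p = a(1 − e²) = 1.1e+11 · (1 − (0.818182)²) ≈ 3.636e+10 m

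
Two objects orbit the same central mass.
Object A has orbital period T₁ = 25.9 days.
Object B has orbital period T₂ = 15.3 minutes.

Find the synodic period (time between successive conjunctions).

Convert to SI: T₁ = 25.9 days = 2.23776e+06 s; T₂ = 15.3 minutes = 918 s.
T_syn = |T₁ · T₂ / (T₁ − T₂)|.
T_syn = |2.23776e+06 · 918 / (2.23776e+06 − 918)| s ≈ 918.4 s = 15.31 minutes.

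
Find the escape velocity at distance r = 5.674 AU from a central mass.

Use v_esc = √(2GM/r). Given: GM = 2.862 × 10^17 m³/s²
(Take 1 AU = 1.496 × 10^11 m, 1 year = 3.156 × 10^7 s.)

Convert to SI: r = 5.674 AU = 8.4883e+11 m.
Escape velocity comes from setting total energy to zero: ½v² − GM/r = 0 ⇒ v_esc = √(2GM / r).
v_esc = √(2 · 2.862e+17 / 8.4883e+11) m/s ≈ 821.2 m/s = 0.1732 AU/year.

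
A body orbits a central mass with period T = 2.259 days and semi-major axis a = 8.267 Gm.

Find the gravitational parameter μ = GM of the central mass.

Convert to SI: T = 2.259 days = 195178 s; a = 8.267 Gm = 8.267e+09 m.
GM = 4π² · a³ / T².
GM = 4π² · (8.267e+09)³ / (195178)² m³/s² ≈ 5.855e+20 m³/s² = 5.855 × 10^20 m³/s².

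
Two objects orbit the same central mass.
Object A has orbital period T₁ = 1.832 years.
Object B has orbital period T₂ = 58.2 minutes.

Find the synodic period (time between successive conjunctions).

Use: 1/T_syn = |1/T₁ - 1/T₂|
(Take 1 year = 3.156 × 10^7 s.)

Convert to SI: T₁ = 1.832 years = 5.78179e+07 s; T₂ = 58.2 minutes = 3492 s.
T_syn = |T₁ · T₂ / (T₁ − T₂)|.
T_syn = |5.78179e+07 · 3492 / (5.78179e+07 − 3492)| s ≈ 3492 s = 58.2 minutes.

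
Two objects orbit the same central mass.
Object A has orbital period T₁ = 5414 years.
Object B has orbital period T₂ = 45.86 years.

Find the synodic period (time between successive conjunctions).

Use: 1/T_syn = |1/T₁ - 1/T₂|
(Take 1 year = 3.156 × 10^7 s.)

Convert to SI: T₁ = 5414 years = 1.70866e+11 s; T₂ = 45.86 years = 1.44734e+09 s.
T_syn = |T₁ · T₂ / (T₁ − T₂)|.
T_syn = |1.70866e+11 · 1.44734e+09 / (1.70866e+11 − 1.44734e+09)| s ≈ 1.46e+09 s = 46.25 years.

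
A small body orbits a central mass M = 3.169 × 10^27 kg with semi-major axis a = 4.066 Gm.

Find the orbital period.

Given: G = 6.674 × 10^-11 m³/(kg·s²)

Convert to SI: a = 4.066 Gm = 4.066e+09 m.
GM = G · M = 6.674e-11 · 3.169e+27 = 2.11499e+17 m³/s².
Kepler's third law: T = 2π √(a³ / GM).
Substituting a = 4.066e+09 m and GM = 2.11499e+17 m³/s²:
T = 2π √((4.066e+09)³ / 2.11499e+17) s
T ≈ 3.542e+06 s = 41 days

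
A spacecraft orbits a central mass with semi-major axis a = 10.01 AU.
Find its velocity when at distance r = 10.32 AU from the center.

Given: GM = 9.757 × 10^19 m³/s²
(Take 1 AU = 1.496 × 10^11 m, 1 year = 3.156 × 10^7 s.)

Convert to SI: a = 10.01 AU = 1.4975e+12 m; r = 10.32 AU = 1.54387e+12 m.
Vis-viva: v = √(GM · (2/r − 1/a)).
2/r − 1/a = 2/1.54387e+12 − 1/1.4975e+12 = 6.27663e-13 m⁻¹.
v = √(9.757e+19 · 6.27663e-13) m/s ≈ 7826 m/s = 1.651 AU/year.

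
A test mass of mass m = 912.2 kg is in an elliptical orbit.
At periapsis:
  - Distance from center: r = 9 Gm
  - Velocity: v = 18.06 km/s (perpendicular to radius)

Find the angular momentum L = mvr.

Convert to SI: r = 9 Gm = 9e+09 m; v = 18.06 km/s = 18060 m/s.
Since v is perpendicular to r, L = m · v · r.
L = 912.2 · 18060 · 9e+09 kg·m²/s ≈ 1.483e+17 kg·m²/s.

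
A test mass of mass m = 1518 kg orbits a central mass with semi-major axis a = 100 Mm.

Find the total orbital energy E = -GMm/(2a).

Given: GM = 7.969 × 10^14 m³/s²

Convert to SI: a = 100 Mm = 1e+08 m.
E = −GMm / (2a).
E = −7.969e+14 · 1518 / (2 · 1e+08) J ≈ -6.048e+09 J = -6.048 GJ.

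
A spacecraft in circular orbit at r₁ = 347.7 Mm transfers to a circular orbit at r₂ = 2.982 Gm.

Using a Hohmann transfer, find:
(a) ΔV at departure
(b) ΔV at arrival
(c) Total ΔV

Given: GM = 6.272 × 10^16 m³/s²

Convert to SI: r₁ = 347.7 Mm = 3.477e+08 m; r₂ = 2.982 Gm = 2.982e+09 m.
Transfer semi-major axis: a_t = (r₁ + r₂)/2 = (3.477e+08 + 2.982e+09)/2 = 1.66485e+09 m.
Circular speeds: v₁ = √(GM/r₁) = 13430.8 m/s, v₂ = √(GM/r₂) = 4586.16 m/s.
Transfer speeds (vis-viva v² = GM(2/r − 1/a_t)): v₁ᵗ = 17974.9 m/s, v₂ᵗ = 2095.87 m/s.
(a) ΔV₁ = |v₁ᵗ − v₁| ≈ 4544 m/s = 4.544 km/s.
(b) ΔV₂ = |v₂ − v₂ᵗ| ≈ 2490 m/s = 2.49 km/s.
(c) ΔV_total = ΔV₁ + ΔV₂ ≈ 7034 m/s = 7.034 km/s.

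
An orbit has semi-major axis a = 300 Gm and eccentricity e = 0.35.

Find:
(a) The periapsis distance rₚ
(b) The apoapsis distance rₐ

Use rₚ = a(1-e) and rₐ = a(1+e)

Convert to SI: a = 300 Gm = 3e+11 m.
(a) rₚ = a(1 − e) = 3e+11 · (1 − 0.35) = 3e+11 · 0.65 ≈ 1.95e+11 m = 195 Gm.
(b) rₐ = a(1 + e) = 3e+11 · (1 + 0.35) = 3e+11 · 1.35 ≈ 4.05e+11 m = 405 Gm.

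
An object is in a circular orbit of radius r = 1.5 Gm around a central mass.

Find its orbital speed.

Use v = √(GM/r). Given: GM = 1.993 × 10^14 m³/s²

Convert to SI: r = 1.5 Gm = 1.5e+09 m.
For a circular orbit, gravity supplies the centripetal force, so v = √(GM / r).
v = √(1.993e+14 / 1.5e+09) m/s ≈ 364.5 m/s = 364.5 m/s.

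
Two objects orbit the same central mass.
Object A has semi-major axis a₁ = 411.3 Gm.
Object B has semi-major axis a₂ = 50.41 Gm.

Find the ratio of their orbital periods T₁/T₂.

Convert to SI: a₁ = 411.3 Gm = 4.113e+11 m; a₂ = 50.41 Gm = 5.041e+10 m.
From Kepler's third law, (T₁/T₂)² = (a₁/a₂)³, so T₁/T₂ = (a₁/a₂)^(3/2).
a₁/a₂ = 4.113e+11 / 5.041e+10 = 8.1591.
T₁/T₂ = (8.1591)^(3/2) ≈ 23.31.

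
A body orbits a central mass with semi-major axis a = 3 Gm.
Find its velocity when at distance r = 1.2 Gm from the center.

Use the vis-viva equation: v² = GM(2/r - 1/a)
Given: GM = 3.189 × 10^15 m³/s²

Convert to SI: a = 3 Gm = 3e+09 m; r = 1.2 Gm = 1.2e+09 m.
Vis-viva: v = √(GM · (2/r − 1/a)).
2/r − 1/a = 2/1.2e+09 − 1/3e+09 = 1.33333e-09 m⁻¹.
v = √(3.189e+15 · 1.33333e-09) m/s ≈ 2062 m/s = 2.062 km/s.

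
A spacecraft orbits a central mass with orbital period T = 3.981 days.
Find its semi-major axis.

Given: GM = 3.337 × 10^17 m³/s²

Convert to SI: T = 3.981 days = 343958 s.
Invert Kepler's third law: a = (GM · T² / (4π²))^(1/3).
Substituting T = 343958 s and GM = 3.337e+17 m³/s²:
a = (3.337e+17 · (343958)² / (4π²))^(1/3) m
a ≈ 1e+09 m = 1 Gm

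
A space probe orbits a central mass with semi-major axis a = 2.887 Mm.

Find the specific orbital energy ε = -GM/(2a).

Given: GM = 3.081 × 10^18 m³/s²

Convert to SI: a = 2.887 Mm = 2.887e+06 m.
ε = −GM / (2a).
ε = −3.081e+18 / (2 · 2.887e+06) J/kg ≈ -5.336e+11 J/kg = -533.6 GJ/kg.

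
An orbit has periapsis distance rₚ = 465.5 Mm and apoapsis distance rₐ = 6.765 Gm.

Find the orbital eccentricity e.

Convert to SI: rₚ = 465.5 Mm = 4.655e+08 m; rₐ = 6.765 Gm = 6.765e+09 m.
e = (rₐ − rₚ) / (rₐ + rₚ).
e = (6.765e+09 − 4.655e+08) / (6.765e+09 + 4.655e+08) = 6.2995e+09 / 7.2305e+09 ≈ 0.8712.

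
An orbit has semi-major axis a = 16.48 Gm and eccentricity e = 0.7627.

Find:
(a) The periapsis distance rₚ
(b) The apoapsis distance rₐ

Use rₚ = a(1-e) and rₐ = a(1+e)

Convert to SI: a = 16.48 Gm = 1.648e+10 m.
(a) rₚ = a(1 − e) = 1.648e+10 · (1 − 0.7627) = 1.648e+10 · 0.2373 ≈ 3.911e+09 m = 3.911 Gm.
(b) rₐ = a(1 + e) = 1.648e+10 · (1 + 0.7627) = 1.648e+10 · 1.7627 ≈ 2.905e+10 m = 29.05 Gm.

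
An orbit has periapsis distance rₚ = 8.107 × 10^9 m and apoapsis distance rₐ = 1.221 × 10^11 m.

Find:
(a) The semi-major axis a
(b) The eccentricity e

(a) a = (rₚ + rₐ) / 2 = (8.107e+09 + 1.221e+11) / 2 ≈ 6.51e+10 m = 6.51 × 10^10 m.
(b) e = (rₐ − rₚ) / (rₐ + rₚ) = (1.221e+11 − 8.107e+09) / (1.221e+11 + 8.107e+09) ≈ 0.8755.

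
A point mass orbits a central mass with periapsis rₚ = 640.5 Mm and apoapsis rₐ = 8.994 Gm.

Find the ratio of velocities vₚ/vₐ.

Convert to SI: rₚ = 640.5 Mm = 6.405e+08 m; rₐ = 8.994 Gm = 8.994e+09 m.
Conservation of angular momentum gives rₚvₚ = rₐvₐ, so vₚ/vₐ = rₐ/rₚ.
vₚ/vₐ = 8.994e+09 / 6.405e+08 ≈ 14.04.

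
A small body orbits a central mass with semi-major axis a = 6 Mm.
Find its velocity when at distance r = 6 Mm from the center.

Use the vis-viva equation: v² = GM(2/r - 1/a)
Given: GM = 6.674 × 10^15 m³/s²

Convert to SI: a = 6 Mm = 6e+06 m; r = 6 Mm = 6e+06 m.
Vis-viva: v = √(GM · (2/r − 1/a)).
2/r − 1/a = 2/6e+06 − 1/6e+06 = 1.66667e-07 m⁻¹.
v = √(6.674e+15 · 1.66667e-07) m/s ≈ 3.335e+04 m/s = 33.35 km/s.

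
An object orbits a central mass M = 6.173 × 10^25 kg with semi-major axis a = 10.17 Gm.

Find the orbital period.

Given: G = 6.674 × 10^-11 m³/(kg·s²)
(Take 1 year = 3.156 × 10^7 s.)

Convert to SI: a = 10.17 Gm = 1.017e+10 m.
GM = G · M = 6.674e-11 · 6.173e+25 = 4.11986e+15 m³/s².
Kepler's third law: T = 2π √(a³ / GM).
Substituting a = 1.017e+10 m and GM = 4.11986e+15 m³/s²:
T = 2π √((1.017e+10)³ / 4.11986e+15) s
T ≈ 1.004e+08 s = 3.181 years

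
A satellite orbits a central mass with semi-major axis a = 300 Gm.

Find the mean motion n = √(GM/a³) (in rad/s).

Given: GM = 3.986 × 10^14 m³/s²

Convert to SI: a = 300 Gm = 3e+11 m.
n = √(GM / a³).
n = √(3.986e+14 / (3e+11)³) rad/s ≈ 1.215e-10 rad/s.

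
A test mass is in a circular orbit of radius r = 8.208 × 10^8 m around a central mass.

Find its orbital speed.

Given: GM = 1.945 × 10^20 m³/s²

For a circular orbit, gravity supplies the centripetal force, so v = √(GM / r).
v = √(1.945e+20 / 8.208e+08) m/s ≈ 4.868e+05 m/s = 486.8 km/s.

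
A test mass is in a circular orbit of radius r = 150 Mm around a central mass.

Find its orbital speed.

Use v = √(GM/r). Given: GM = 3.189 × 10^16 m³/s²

Convert to SI: r = 150 Mm = 1.5e+08 m.
For a circular orbit, gravity supplies the centripetal force, so v = √(GM / r).
v = √(3.189e+16 / 1.5e+08) m/s ≈ 1.458e+04 m/s = 14.58 km/s.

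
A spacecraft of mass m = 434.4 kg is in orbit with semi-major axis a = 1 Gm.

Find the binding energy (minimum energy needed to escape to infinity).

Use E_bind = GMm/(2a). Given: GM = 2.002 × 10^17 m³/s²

Convert to SI: a = 1 Gm = 1e+09 m.
Total orbital energy is E = −GMm/(2a); binding energy is E_bind = −E = GMm/(2a).
E_bind = 2.002e+17 · 434.4 / (2 · 1e+09) J ≈ 4.348e+10 J = 43.48 GJ.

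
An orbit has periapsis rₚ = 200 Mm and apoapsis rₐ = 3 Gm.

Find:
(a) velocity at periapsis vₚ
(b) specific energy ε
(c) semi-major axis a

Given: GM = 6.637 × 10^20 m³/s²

Convert to SI: rₚ = 200 Mm = 2e+08 m; rₐ = 3 Gm = 3e+09 m.
(a) With a = (rₚ + rₐ)/2 = 1.6e+09 m, vₚ = √(GM (2/rₚ − 1/a)) = √(6.637e+20 · (2/2e+08 − 1/1.6e+09)) m/s ≈ 2.494e+06 m/s
(b) With a = (rₚ + rₐ)/2 = 1.6e+09 m, ε = −GM/(2a) = −6.637e+20/(2 · 1.6e+09) J/kg ≈ -2.074e+11 J/kg
(c) a = (rₚ + rₐ)/2 = (2e+08 + 3e+09)/2 ≈ 1.6e+09 m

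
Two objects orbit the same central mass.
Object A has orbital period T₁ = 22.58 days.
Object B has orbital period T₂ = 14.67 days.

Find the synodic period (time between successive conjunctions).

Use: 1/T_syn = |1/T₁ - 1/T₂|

Convert to SI: T₁ = 22.58 days = 1.95091e+06 s; T₂ = 14.67 days = 1.26749e+06 s.
T_syn = |T₁ · T₂ / (T₁ − T₂)|.
T_syn = |1.95091e+06 · 1.26749e+06 / (1.95091e+06 − 1.26749e+06)| s ≈ 3.618e+06 s = 41.88 days.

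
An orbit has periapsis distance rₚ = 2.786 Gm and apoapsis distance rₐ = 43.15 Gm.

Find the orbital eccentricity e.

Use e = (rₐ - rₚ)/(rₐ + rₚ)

Convert to SI: rₚ = 2.786 Gm = 2.786e+09 m; rₐ = 43.15 Gm = 4.315e+10 m.
e = (rₐ − rₚ) / (rₐ + rₚ).
e = (4.315e+10 − 2.786e+09) / (4.315e+10 + 2.786e+09) = 4.0364e+10 / 4.5936e+10 ≈ 0.8787.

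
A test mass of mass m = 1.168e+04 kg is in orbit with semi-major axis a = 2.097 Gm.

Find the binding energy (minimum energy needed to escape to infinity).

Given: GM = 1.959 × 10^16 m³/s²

Convert to SI: a = 2.097 Gm = 2.097e+09 m.
Total orbital energy is E = −GMm/(2a); binding energy is E_bind = −E = GMm/(2a).
E_bind = 1.959e+16 · 1.168e+04 / (2 · 2.097e+09) J ≈ 5.456e+10 J = 54.56 GJ.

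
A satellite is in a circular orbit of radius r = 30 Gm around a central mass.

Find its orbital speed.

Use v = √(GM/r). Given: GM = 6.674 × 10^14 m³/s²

Convert to SI: r = 30 Gm = 3e+10 m.
For a circular orbit, gravity supplies the centripetal force, so v = √(GM / r).
v = √(6.674e+14 / 3e+10) m/s ≈ 149.2 m/s = 149.2 m/s.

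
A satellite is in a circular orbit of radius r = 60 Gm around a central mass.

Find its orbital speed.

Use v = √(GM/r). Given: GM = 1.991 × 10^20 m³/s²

Convert to SI: r = 60 Gm = 6e+10 m.
For a circular orbit, gravity supplies the centripetal force, so v = √(GM / r).
v = √(1.991e+20 / 6e+10) m/s ≈ 5.76e+04 m/s = 57.6 km/s.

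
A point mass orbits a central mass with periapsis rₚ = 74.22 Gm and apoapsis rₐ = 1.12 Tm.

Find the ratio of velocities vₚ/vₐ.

Convert to SI: rₚ = 74.22 Gm = 7.422e+10 m; rₐ = 1.12 Tm = 1.12e+12 m.
Conservation of angular momentum gives rₚvₚ = rₐvₐ, so vₚ/vₐ = rₐ/rₚ.
vₚ/vₐ = 1.12e+12 / 7.422e+10 ≈ 15.09.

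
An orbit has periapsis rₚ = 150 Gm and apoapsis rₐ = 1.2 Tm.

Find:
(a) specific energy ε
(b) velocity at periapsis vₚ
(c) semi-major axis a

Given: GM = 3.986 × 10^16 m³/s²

Convert to SI: rₚ = 150 Gm = 1.5e+11 m; rₐ = 1.2 Tm = 1.2e+12 m.
(a) With a = (rₚ + rₐ)/2 = 6.75e+11 m, ε = −GM/(2a) = −3.986e+16/(2 · 6.75e+11) J/kg ≈ -2.953e+04 J/kg
(b) With a = (rₚ + rₐ)/2 = 6.75e+11 m, vₚ = √(GM (2/rₚ − 1/a)) = √(3.986e+16 · (2/1.5e+11 − 1/6.75e+11)) m/s ≈ 687.3 m/s
(c) a = (rₚ + rₐ)/2 = (1.5e+11 + 1.2e+12)/2 ≈ 6.75e+11 m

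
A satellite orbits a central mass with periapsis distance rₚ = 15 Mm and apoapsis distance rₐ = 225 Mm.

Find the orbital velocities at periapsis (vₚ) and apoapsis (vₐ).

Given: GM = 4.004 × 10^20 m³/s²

Convert to SI: rₚ = 15 Mm = 1.5e+07 m; rₐ = 225 Mm = 2.25e+08 m.
Use the vis-viva equation v² = GM(2/r − 1/a) with a = (rₚ + rₐ)/2 = (1.5e+07 + 2.25e+08)/2 = 1.2e+08 m.
vₚ = √(GM · (2/rₚ − 1/a)) = √(4.004e+20 · (2/1.5e+07 − 1/1.2e+08)) m/s ≈ 7.075e+06 m/s = 7075 km/s.
vₐ = √(GM · (2/rₐ − 1/a)) = √(4.004e+20 · (2/2.25e+08 − 1/1.2e+08)) m/s ≈ 4.716e+05 m/s = 471.6 km/s.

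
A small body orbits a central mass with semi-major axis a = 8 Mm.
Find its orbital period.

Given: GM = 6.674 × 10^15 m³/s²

Convert to SI: a = 8 Mm = 8e+06 m.
Kepler's third law: T = 2π √(a³ / GM).
Substituting a = 8e+06 m and GM = 6.674e+15 m³/s²:
T = 2π √((8e+06)³ / 6.674e+15) s
T ≈ 1740 s = 29 minutes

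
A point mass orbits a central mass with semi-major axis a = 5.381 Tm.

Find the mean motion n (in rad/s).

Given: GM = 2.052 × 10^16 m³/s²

Convert to SI: a = 5.381 Tm = 5.381e+12 m.
n = √(GM / a³).
n = √(2.052e+16 / (5.381e+12)³) rad/s ≈ 1.148e-11 rad/s.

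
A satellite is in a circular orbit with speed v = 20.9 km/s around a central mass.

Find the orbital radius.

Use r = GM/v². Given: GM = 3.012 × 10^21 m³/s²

Convert to SI: v = 20.9 km/s = 20900 m/s.
For a circular orbit, v² = GM / r, so r = GM / v².
r = 3.012e+21 / (20900)² m ≈ 6.895e+12 m = 6.895 Tm.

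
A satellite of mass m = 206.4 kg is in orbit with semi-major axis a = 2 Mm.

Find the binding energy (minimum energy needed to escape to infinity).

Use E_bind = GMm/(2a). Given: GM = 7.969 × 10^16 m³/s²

Convert to SI: a = 2 Mm = 2e+06 m.
Total orbital energy is E = −GMm/(2a); binding energy is E_bind = −E = GMm/(2a).
E_bind = 7.969e+16 · 206.4 / (2 · 2e+06) J ≈ 4.112e+12 J = 4.112 TJ.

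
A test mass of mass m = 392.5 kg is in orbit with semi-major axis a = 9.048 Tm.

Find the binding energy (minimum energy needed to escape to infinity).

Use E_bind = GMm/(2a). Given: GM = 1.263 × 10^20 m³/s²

Convert to SI: a = 9.048 Tm = 9.048e+12 m.
Total orbital energy is E = −GMm/(2a); binding energy is E_bind = −E = GMm/(2a).
E_bind = 1.263e+20 · 392.5 / (2 · 9.048e+12) J ≈ 2.739e+09 J = 2.739 GJ.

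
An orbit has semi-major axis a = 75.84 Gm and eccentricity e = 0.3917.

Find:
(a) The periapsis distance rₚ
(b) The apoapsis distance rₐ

Convert to SI: a = 75.84 Gm = 7.584e+10 m.
(a) rₚ = a(1 − e) = 7.584e+10 · (1 − 0.3917) = 7.584e+10 · 0.6083 ≈ 4.613e+10 m = 46.13 Gm.
(b) rₐ = a(1 + e) = 7.584e+10 · (1 + 0.3917) = 7.584e+10 · 1.3917 ≈ 1.055e+11 m = 105.5 Gm.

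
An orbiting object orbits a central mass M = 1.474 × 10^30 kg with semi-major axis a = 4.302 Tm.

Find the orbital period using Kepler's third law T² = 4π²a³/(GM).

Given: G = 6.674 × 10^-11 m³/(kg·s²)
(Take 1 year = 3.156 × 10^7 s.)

Convert to SI: a = 4.302 Tm = 4.302e+12 m.
GM = G · M = 6.674e-11 · 1.474e+30 = 9.83748e+19 m³/s².
Kepler's third law: T = 2π √(a³ / GM).
Substituting a = 4.302e+12 m and GM = 9.83748e+19 m³/s²:
T = 2π √((4.302e+12)³ / 9.83748e+19) s
T ≈ 5.653e+09 s = 179.1 years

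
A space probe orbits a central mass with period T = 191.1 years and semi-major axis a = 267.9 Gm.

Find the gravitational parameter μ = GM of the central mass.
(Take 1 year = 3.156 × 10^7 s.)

Convert to SI: T = 191.1 years = 6.03112e+09 s; a = 267.9 Gm = 2.679e+11 m.
GM = 4π² · a³ / T².
GM = 4π² · (2.679e+11)³ / (6.03112e+09)² m³/s² ≈ 2.087e+16 m³/s² = 2.087 × 10^16 m³/s².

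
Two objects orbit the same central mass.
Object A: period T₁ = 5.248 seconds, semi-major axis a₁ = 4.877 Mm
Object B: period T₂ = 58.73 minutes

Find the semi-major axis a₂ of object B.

Convert to SI: a₁ = 4.877 Mm = 4.877e+06 m; T₂ = 58.73 minutes = 3523.8 s.
Kepler's third law: (T₁/T₂)² = (a₁/a₂)³ ⇒ a₂ = a₁ · (T₂/T₁)^(2/3).
T₂/T₁ = 3523.8 / 5.248 = 671.456.
a₂ = 4.877e+06 · (671.456)^(2/3) m ≈ 3.74e+08 m = 374 Mm.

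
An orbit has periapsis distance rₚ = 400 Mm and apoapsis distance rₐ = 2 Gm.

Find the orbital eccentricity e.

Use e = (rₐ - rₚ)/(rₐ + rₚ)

Convert to SI: rₚ = 400 Mm = 4e+08 m; rₐ = 2 Gm = 2e+09 m.
e = (rₐ − rₚ) / (rₐ + rₚ).
e = (2e+09 − 4e+08) / (2e+09 + 4e+08) = 1.6e+09 / 2.4e+09 ≈ 0.6667.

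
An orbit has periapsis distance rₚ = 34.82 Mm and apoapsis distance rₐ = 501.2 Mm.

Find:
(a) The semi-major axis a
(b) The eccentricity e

Convert to SI: rₚ = 34.82 Mm = 3.482e+07 m; rₐ = 501.2 Mm = 5.012e+08 m.
(a) a = (rₚ + rₐ) / 2 = (3.482e+07 + 5.012e+08) / 2 ≈ 2.68e+08 m = 268 Mm.
(b) e = (rₐ − rₚ) / (rₐ + rₚ) = (5.012e+08 − 3.482e+07) / (5.012e+08 + 3.482e+07) ≈ 0.8701.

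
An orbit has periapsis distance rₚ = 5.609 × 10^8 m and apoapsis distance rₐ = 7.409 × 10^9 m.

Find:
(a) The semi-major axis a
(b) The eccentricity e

(a) a = (rₚ + rₐ) / 2 = (5.609e+08 + 7.409e+09) / 2 ≈ 3.985e+09 m = 3.985 × 10^9 m.
(b) e = (rₐ − rₚ) / (rₐ + rₚ) = (7.409e+09 − 5.609e+08) / (7.409e+09 + 5.609e+08) ≈ 0.8592.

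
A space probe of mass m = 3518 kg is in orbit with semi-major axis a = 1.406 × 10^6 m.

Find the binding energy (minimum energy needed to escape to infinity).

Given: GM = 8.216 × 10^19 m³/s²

Total orbital energy is E = −GMm/(2a); binding energy is E_bind = −E = GMm/(2a).
E_bind = 8.216e+19 · 3518 / (2 · 1.406e+06) J ≈ 1.028e+17 J = 102.8 PJ.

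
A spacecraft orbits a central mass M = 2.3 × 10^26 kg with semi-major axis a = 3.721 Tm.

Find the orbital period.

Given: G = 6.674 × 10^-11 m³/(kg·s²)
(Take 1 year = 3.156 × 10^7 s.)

Convert to SI: a = 3.721 Tm = 3.721e+12 m.
GM = G · M = 6.674e-11 · 2.3e+26 = 1.53502e+16 m³/s².
Kepler's third law: T = 2π √(a³ / GM).
Substituting a = 3.721e+12 m and GM = 1.53502e+16 m³/s²:
T = 2π √((3.721e+12)³ / 1.53502e+16) s
T ≈ 3.64e+11 s = 1.153e+04 years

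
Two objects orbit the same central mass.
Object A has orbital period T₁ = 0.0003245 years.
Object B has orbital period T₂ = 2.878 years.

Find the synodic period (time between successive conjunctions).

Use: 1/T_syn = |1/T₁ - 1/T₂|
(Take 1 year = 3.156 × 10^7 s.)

Convert to SI: T₁ = 0.0003245 years = 10241.2 s; T₂ = 2.878 years = 9.08297e+07 s.
T_syn = |T₁ · T₂ / (T₁ − T₂)|.
T_syn = |10241.2 · 9.08297e+07 / (10241.2 − 9.08297e+07)| s ≈ 1.024e+04 s = 0.0003245 years.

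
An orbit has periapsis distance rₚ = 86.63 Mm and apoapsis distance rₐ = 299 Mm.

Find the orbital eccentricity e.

Convert to SI: rₚ = 86.63 Mm = 8.663e+07 m; rₐ = 299 Mm = 2.99e+08 m.
e = (rₐ − rₚ) / (rₐ + rₚ).
e = (2.99e+08 − 8.663e+07) / (2.99e+08 + 8.663e+07) = 2.1237e+08 / 3.8563e+08 ≈ 0.5507.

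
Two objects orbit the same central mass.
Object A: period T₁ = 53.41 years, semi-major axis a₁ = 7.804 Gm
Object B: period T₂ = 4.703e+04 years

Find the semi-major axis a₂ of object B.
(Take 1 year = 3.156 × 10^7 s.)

Convert to SI: T₁ = 53.41 years = 1.68562e+09 s; a₁ = 7.804 Gm = 7.804e+09 m; T₂ = 4.703e+04 years = 1.48427e+12 s.
Kepler's third law: (T₁/T₂)² = (a₁/a₂)³ ⇒ a₂ = a₁ · (T₂/T₁)^(2/3).
T₂/T₁ = 1.48427e+12 / 1.68562e+09 = 880.547.
a₂ = 7.804e+09 · (880.547)^(2/3) m ≈ 7.169e+11 m = 716.9 Gm.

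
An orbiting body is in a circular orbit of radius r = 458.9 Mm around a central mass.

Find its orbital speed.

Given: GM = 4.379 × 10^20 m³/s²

Convert to SI: r = 458.9 Mm = 4.589e+08 m.
For a circular orbit, gravity supplies the centripetal force, so v = √(GM / r).
v = √(4.379e+20 / 4.589e+08) m/s ≈ 9.769e+05 m/s = 976.9 km/s.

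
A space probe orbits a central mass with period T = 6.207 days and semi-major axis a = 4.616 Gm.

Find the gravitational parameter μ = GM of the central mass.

Convert to SI: T = 6.207 days = 536285 s; a = 4.616 Gm = 4.616e+09 m.
GM = 4π² · a³ / T².
GM = 4π² · (4.616e+09)³ / (536285)² m³/s² ≈ 1.35e+19 m³/s² = 1.35 × 10^19 m³/s².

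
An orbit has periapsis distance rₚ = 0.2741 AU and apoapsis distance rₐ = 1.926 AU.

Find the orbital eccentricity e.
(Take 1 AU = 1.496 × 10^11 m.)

Convert to SI: rₚ = 0.2741 AU = 4.10054e+10 m; rₐ = 1.926 AU = 2.8813e+11 m.
e = (rₐ − rₚ) / (rₐ + rₚ).
e = (2.8813e+11 − 4.10054e+10) / (2.8813e+11 + 4.10054e+10) = 2.47124e+11 / 3.29135e+11 ≈ 0.7508.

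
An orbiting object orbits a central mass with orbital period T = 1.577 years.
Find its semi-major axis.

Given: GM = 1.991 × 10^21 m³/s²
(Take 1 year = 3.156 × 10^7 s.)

Convert to SI: T = 1.577 years = 4.97701e+07 s.
Invert Kepler's third law: a = (GM · T² / (4π²))^(1/3).
Substituting T = 4.97701e+07 s and GM = 1.991e+21 m³/s²:
a = (1.991e+21 · (4.97701e+07)² / (4π²))^(1/3) m
a ≈ 4.999e+11 m = 499.9 Gm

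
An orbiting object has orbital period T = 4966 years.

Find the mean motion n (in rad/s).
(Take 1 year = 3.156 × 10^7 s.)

Convert to SI: T = 4966 years = 1.56727e+11 s.
n = 2π / T.
n = 2π / 1.56727e+11 s ≈ 4.009e-11 rad/s.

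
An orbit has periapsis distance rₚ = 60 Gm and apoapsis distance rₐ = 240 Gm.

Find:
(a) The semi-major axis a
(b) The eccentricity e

Convert to SI: rₚ = 60 Gm = 6e+10 m; rₐ = 240 Gm = 2.4e+11 m.
(a) a = (rₚ + rₐ) / 2 = (6e+10 + 2.4e+11) / 2 ≈ 1.5e+11 m = 150 Gm.
(b) e = (rₐ − rₚ) / (rₐ + rₚ) = (2.4e+11 − 6e+10) / (2.4e+11 + 6e+10) ≈ 0.6.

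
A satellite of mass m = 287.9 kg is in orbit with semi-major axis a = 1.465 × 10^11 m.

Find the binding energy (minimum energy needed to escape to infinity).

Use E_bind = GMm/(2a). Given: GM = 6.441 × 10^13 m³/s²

Total orbital energy is E = −GMm/(2a); binding energy is E_bind = −E = GMm/(2a).
E_bind = 6.441e+13 · 287.9 / (2 · 1.465e+11) J ≈ 6.329e+04 J = 63.29 kJ.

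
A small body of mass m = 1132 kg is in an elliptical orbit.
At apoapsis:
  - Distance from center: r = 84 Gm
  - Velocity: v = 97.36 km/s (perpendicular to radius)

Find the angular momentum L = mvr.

Convert to SI: r = 84 Gm = 8.4e+10 m; v = 97.36 km/s = 97360 m/s.
Since v is perpendicular to r, L = m · v · r.
L = 1132 · 97360 · 8.4e+10 kg·m²/s ≈ 9.258e+18 kg·m²/s.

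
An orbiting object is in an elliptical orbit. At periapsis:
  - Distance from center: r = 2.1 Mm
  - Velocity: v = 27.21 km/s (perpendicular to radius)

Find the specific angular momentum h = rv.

Convert to SI: r = 2.1 Mm = 2.1e+06 m; v = 27.21 km/s = 27210 m/s.
With v perpendicular to r, h = r · v.
h = 2.1e+06 · 27210 m²/s ≈ 5.714e+10 m²/s.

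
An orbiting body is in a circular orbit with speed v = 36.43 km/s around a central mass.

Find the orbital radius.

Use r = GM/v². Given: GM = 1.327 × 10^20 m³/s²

Convert to SI: v = 36.43 km/s = 36430 m/s.
For a circular orbit, v² = GM / r, so r = GM / v².
r = 1.327e+20 / (36430)² m ≈ 9.999e+10 m = 99.99 Gm.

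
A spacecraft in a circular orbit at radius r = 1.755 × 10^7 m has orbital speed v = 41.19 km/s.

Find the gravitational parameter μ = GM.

Convert to SI: v = 41.19 km/s = 41190 m/s.
For a circular orbit v² = GM/r, so GM = v² · r.
GM = (41190)² · 1.755e+07 m³/s² ≈ 2.978e+16 m³/s² = 2.978 × 10^16 m³/s².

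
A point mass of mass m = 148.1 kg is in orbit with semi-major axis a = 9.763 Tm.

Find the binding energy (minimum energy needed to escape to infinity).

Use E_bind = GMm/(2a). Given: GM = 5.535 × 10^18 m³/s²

Convert to SI: a = 9.763 Tm = 9.763e+12 m.
Total orbital energy is E = −GMm/(2a); binding energy is E_bind = −E = GMm/(2a).
E_bind = 5.535e+18 · 148.1 / (2 · 9.763e+12) J ≈ 4.198e+07 J = 41.98 MJ.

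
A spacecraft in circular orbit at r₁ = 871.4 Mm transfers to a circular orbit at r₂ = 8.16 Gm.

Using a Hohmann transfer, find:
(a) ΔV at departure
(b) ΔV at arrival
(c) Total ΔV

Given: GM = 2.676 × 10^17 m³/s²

Convert to SI: r₁ = 871.4 Mm = 8.714e+08 m; r₂ = 8.16 Gm = 8.16e+09 m.
Transfer semi-major axis: a_t = (r₁ + r₂)/2 = (8.714e+08 + 8.16e+09)/2 = 4.5157e+09 m.
Circular speeds: v₁ = √(GM/r₁) = 17524 m/s, v₂ = √(GM/r₂) = 5726.61 m/s.
Transfer speeds (vis-viva v² = GM(2/r − 1/a_t)): v₁ᵗ = 23556.8 m/s, v₂ᵗ = 2515.62 m/s.
(a) ΔV₁ = |v₁ᵗ − v₁| ≈ 6033 m/s = 6.033 km/s.
(b) ΔV₂ = |v₂ − v₂ᵗ| ≈ 3211 m/s = 3.211 km/s.
(c) ΔV_total = ΔV₁ + ΔV₂ ≈ 9244 m/s = 9.244 km/s.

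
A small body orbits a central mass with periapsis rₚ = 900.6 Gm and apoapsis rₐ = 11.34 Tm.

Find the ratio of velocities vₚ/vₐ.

Convert to SI: rₚ = 900.6 Gm = 9.006e+11 m; rₐ = 11.34 Tm = 1.134e+13 m.
Conservation of angular momentum gives rₚvₚ = rₐvₐ, so vₚ/vₐ = rₐ/rₚ.
vₚ/vₐ = 1.134e+13 / 9.006e+11 ≈ 12.59.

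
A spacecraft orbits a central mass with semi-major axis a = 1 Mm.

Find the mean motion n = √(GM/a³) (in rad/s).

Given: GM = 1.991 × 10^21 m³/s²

Convert to SI: a = 1 Mm = 1e+06 m.
n = √(GM / a³).
n = √(1.991e+21 / (1e+06)³) rad/s ≈ 44.62 rad/s.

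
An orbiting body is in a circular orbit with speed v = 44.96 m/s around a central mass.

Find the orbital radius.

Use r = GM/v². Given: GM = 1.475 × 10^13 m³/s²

For a circular orbit, v² = GM / r, so r = GM / v².
r = 1.475e+13 / (44.96)² m ≈ 7.297e+09 m = 7.297 Gm.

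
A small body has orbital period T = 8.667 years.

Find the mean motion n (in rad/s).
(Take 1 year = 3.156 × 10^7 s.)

Convert to SI: T = 8.667 years = 2.73531e+08 s.
n = 2π / T.
n = 2π / 2.73531e+08 s ≈ 2.297e-08 rad/s.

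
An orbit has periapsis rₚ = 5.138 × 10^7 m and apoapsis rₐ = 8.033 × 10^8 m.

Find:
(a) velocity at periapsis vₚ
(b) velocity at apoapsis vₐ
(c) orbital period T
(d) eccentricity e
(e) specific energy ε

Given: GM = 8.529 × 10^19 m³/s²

(a) With a = (rₚ + rₐ)/2 = 4.2734e+08 m, vₚ = √(GM (2/rₚ − 1/a)) = √(8.529e+19 · (2/5.138e+07 − 1/4.2734e+08)) m/s ≈ 1.766e+06 m/s
(b) With a = (rₚ + rₐ)/2 = 4.2734e+08 m, vₐ = √(GM (2/rₐ − 1/a)) = √(8.529e+19 · (2/8.033e+08 − 1/4.2734e+08)) m/s ≈ 1.13e+05 m/s
(c) With a = (rₚ + rₐ)/2 = 4.2734e+08 m, T = 2π √(a³/GM) = 2π √((4.2734e+08)³/8.529e+19) s ≈ 6010 s
(d) e = (rₐ − rₚ)/(rₐ + rₚ) = (8.033e+08 − 5.138e+07)/(8.033e+08 + 5.138e+07) ≈ 0.8798
(e) With a = (rₚ + rₐ)/2 = 4.2734e+08 m, ε = −GM/(2a) = −8.529e+19/(2 · 4.2734e+08) J/kg ≈ -9.979e+10 J/kg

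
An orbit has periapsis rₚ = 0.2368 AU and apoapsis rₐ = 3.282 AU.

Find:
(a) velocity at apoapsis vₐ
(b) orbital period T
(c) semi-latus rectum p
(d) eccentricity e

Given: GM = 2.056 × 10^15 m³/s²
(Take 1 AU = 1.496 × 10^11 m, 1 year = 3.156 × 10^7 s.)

Convert to SI: rₚ = 0.2368 AU = 3.54253e+10 m; rₐ = 3.282 AU = 4.90987e+11 m.
(a) With a = (rₚ + rₐ)/2 = 2.63206e+11 m, vₐ = √(GM (2/rₐ − 1/a)) = √(2.056e+15 · (2/4.90987e+11 − 1/2.63206e+11)) m/s ≈ 23.74 m/s
(b) With a = (rₚ + rₐ)/2 = 2.63206e+11 m, T = 2π √(a³/GM) = 2π √((2.63206e+11)³/2.056e+15) s ≈ 1.871e+10 s
(c) From a = (rₚ + rₐ)/2 = 2.63206e+11 m and e = (rₐ − rₚ)/(rₐ + rₚ) = 0.865409, p = a(1 − e²) = 2.63206e+11 · (1 − (0.865409)²) ≈ 6.608e+10 m
(d) e = (rₐ − rₚ)/(rₐ + rₚ) = (4.90987e+11 − 3.54253e+10)/(4.90987e+11 + 3.54253e+10) ≈ 0.8654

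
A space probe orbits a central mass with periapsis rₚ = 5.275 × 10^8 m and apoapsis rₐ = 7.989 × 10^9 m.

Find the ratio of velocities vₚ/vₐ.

Conservation of angular momentum gives rₚvₚ = rₐvₐ, so vₚ/vₐ = rₐ/rₚ.
vₚ/vₐ = 7.989e+09 / 5.275e+08 ≈ 15.15.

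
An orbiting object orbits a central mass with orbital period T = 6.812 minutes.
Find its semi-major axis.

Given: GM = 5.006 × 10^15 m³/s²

Convert to SI: T = 6.812 minutes = 408.72 s.
Invert Kepler's third law: a = (GM · T² / (4π²))^(1/3).
Substituting T = 408.72 s and GM = 5.006e+15 m³/s²:
a = (5.006e+15 · (408.72)² / (4π²))^(1/3) m
a ≈ 2.767e+06 m = 2.767 Mm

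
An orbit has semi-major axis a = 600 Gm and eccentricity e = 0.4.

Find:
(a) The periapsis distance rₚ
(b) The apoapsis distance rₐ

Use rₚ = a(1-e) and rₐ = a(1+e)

Convert to SI: a = 600 Gm = 6e+11 m.
(a) rₚ = a(1 − e) = 6e+11 · (1 − 0.4) = 6e+11 · 0.6 ≈ 3.6e+11 m = 360 Gm.
(b) rₐ = a(1 + e) = 6e+11 · (1 + 0.4) = 6e+11 · 1.4 ≈ 8.4e+11 m = 840 Gm.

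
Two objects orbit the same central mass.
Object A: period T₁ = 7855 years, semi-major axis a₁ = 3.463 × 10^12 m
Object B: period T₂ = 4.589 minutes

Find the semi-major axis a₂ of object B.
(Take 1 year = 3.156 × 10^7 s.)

Convert to SI: T₁ = 7855 years = 2.47904e+11 s; T₂ = 4.589 minutes = 275.34 s.
Kepler's third law: (T₁/T₂)² = (a₁/a₂)³ ⇒ a₂ = a₁ · (T₂/T₁)^(2/3).
T₂/T₁ = 275.34 / 2.47904e+11 = 1.11067e-09.
a₂ = 3.463e+12 · (1.11067e-09)^(2/3) m ≈ 3.714e+06 m = 3.714 × 10^6 m.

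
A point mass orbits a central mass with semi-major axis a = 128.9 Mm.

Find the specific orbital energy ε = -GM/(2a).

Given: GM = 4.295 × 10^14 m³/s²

Convert to SI: a = 128.9 Mm = 1.289e+08 m.
ε = −GM / (2a).
ε = −4.295e+14 / (2 · 1.289e+08) J/kg ≈ -1.666e+06 J/kg = -1.666 MJ/kg.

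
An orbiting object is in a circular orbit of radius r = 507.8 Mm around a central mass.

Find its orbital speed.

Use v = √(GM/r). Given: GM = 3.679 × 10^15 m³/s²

Convert to SI: r = 507.8 Mm = 5.078e+08 m.
For a circular orbit, gravity supplies the centripetal force, so v = √(GM / r).
v = √(3.679e+15 / 5.078e+08) m/s ≈ 2692 m/s = 2.692 km/s.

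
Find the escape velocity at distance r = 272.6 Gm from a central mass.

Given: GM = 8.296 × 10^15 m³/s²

Convert to SI: r = 272.6 Gm = 2.726e+11 m.
Escape velocity comes from setting total energy to zero: ½v² − GM/r = 0 ⇒ v_esc = √(2GM / r).
v_esc = √(2 · 8.296e+15 / 2.726e+11) m/s ≈ 246.7 m/s = 246.7 m/s.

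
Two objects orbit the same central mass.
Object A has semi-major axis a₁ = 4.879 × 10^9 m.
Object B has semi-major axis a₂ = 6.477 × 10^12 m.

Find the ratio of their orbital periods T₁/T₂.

From Kepler's third law, (T₁/T₂)² = (a₁/a₂)³, so T₁/T₂ = (a₁/a₂)^(3/2).
a₁/a₂ = 4.879e+09 / 6.477e+12 = 0.000753281.
T₁/T₂ = (0.000753281)^(3/2) ≈ 2.067e-05.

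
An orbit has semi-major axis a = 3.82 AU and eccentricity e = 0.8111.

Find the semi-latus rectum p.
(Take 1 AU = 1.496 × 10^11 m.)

Convert to SI: a = 3.82 AU = 5.71472e+11 m.
p = a (1 − e²).
p = 5.71472e+11 · (1 − (0.8111)²) = 5.71472e+11 · 0.342117 ≈ 1.955e+11 m = 1.307 AU.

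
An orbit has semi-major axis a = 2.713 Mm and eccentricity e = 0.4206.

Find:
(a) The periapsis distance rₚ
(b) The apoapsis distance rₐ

Convert to SI: a = 2.713 Mm = 2.713e+06 m.
(a) rₚ = a(1 − e) = 2.713e+06 · (1 − 0.4206) = 2.713e+06 · 0.5794 ≈ 1.572e+06 m = 1.572 Mm.
(b) rₐ = a(1 + e) = 2.713e+06 · (1 + 0.4206) = 2.713e+06 · 1.4206 ≈ 3.854e+06 m = 3.854 Mm.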